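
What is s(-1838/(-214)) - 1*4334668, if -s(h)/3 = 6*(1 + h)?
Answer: -463827944/107 ≈ -4.3348e+6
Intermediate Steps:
s(h) = -18 - 18*h (s(h) = -18*(1 + h) = -3*(6 + 6*h) = -18 - 18*h)
s(-1838/(-214)) - 1*4334668 = (-18 - (-33084)/(-214)) - 1*4334668 = (-18 - (-33084)*(-1)/214) - 4334668 = (-18 - 18*919/107) - 4334668 = (-18 - 16542/107) - 4334668 = -18468/107 - 4334668 = -463827944/107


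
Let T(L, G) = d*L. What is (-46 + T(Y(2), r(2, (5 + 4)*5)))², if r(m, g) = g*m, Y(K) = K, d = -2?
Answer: 2500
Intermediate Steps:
T(L, G) = -2*L
(-46 + T(Y(2), r(2, (5 + 4)*5)))² = (-46 - 2*2)² = (-46 - 4)² = (-50)² = 2500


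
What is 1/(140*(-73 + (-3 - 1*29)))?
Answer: -1/14700 ≈ -6.8027e-5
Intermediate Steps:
1/(140*(-73 + (-3 - 1*29))) = 1/(140*(-73 + (-3 - 29))) = 1/(140*(-73 - 32)) = 1/(140*(-105)) = 1/(-14700) = -1/14700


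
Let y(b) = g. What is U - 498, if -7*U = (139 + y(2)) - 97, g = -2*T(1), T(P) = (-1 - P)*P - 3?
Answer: -3538/7 ≈ -505.43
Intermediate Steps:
T(P) = -3 + P*(-1 - P) (T(P) = P*(-1 - P) - 3 = -3 + P*(-1 - P))
g = 10 (g = -2*(-3 - 1*1 - 1*1**2) = -2*(-3 - 1 - 1*1) = -2*(-3 - 1 - 1) = -2*(-5) = 10)
y(b) = 10
U = -52/7 (U = -((139 + 10) - 97)/7 = -(149 - 97)/7 = -1/7*52 = -52/7 ≈ -7.4286)
U - 498 = -52/7 - 498 = -3538/7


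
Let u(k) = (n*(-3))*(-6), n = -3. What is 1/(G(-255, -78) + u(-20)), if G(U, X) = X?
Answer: -1/132 ≈ -0.0075758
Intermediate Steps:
u(k) = -54 (u(k) = -3*(-3)*(-6) = 9*(-6) = -54)
1/(G(-255, -78) + u(-20)) = 1/(-78 - 54) = 1/(-132) = -1/132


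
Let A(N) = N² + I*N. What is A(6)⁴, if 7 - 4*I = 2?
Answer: 57289761/16 ≈ 3.5806e+6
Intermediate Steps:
I = 5/4 (I = 7/4 - ¼*2 = 7/4 - ½ = 5/4 ≈ 1.2500)
A(N) = N² + 5*N/4
A(6)⁴ = ((¼)*6*(5 + 4*6))⁴ = ((¼)*6*(5 + 24))⁴ = ((¼)*6*29)⁴ = (87/2)⁴ = 57289761/16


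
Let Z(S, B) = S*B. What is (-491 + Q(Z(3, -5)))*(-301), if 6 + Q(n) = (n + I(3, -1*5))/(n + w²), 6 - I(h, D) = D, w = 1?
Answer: 149511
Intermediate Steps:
I(h, D) = 6 - D
Z(S, B) = B*S
Q(n) = -6 + (11 + n)/(1 + n) (Q(n) = -6 + (n + (6 - (-1)*5))/(n + 1²) = -6 + (n + (6 - 1*(-5)))/(n + 1) = -6 + (n + (6 + 5))/(1 + n) = -6 + (n + 11)/(1 + n) = -6 + (11 + n)/(1 + n))
(-491 + Q(Z(3, -5)))*(-301) = (-491 + 5*(1 - (-5)*3)/(1 - 5*3))*(-301) = (-491 + 5*(1 - 1*(-15))/(1 - 15))*(-301) = (-491 + 5*(1 + 15)/(-14))*(-301) = (-491 + 5*(-1/14)*16)*(-301) = (-491 - 40/7)*(-301) = -3477/7*(-301) = 149511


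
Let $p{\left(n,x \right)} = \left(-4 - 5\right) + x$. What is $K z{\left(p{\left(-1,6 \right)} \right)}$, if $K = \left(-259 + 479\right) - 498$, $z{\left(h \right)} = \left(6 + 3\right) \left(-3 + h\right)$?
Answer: $15012$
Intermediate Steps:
$p{\left(n,x \right)} = -9 + x$
$z{\left(h \right)} = -27 + 9 h$ ($z{\left(h \right)} = 9 \left(-3 + h\right) = -27 + 9 h$)
$K = -278$ ($K = 220 - 498 = -278$)
$K z{\left(p{\left(-1,6 \right)} \right)} = - 278 \left(-27 + 9 \left(-9 + 6\right)\right) = - 278 \left(-27 + 9 \left(-3\right)\right) = - 278 \left(-27 - 27\right) = \left(-278\right) \left(-54\right) = 15012$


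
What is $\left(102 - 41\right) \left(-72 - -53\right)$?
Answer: $-1159$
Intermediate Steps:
$\left(102 - 41\right) \left(-72 - -53\right) = 61 \left(-72 + 53\right) = 61 \left(-19\right) = -1159$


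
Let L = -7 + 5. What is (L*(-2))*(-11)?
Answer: -44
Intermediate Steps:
L = -2
(L*(-2))*(-11) = -2*(-2)*(-11) = 4*(-11) = -44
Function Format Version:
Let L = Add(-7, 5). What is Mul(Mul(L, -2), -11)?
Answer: -44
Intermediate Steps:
L = -2
Mul(Mul(L, -2), -11) = Mul(Mul(-2, -2), -11) = Mul(4, -11) = -44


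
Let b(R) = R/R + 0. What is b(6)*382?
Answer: 382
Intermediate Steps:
b(R) = 1 (b(R) = 1 + 0 = 1)
b(6)*382 = 1*382 = 382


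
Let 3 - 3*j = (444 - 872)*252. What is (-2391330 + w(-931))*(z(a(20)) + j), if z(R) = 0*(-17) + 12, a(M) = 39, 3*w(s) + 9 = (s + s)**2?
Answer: -133320636575/3 ≈ -4.4440e+10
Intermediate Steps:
w(s) = -3 + 4*s**2/3 (w(s) = -3 + (s + s)**2/3 = -3 + (2*s)**2/3 = -3 + (4*s**2)/3 = -3 + 4*s**2/3)
j = 35953 (j = 1 - (444 - 872)*252/3 = 1 - (-428)*252/3 = 1 - 1/3*(-107856) = 1 + 35952 = 35953)
z(R) = 12 (z(R) = 0 + 12 = 12)
(-2391330 + w(-931))*(z(a(20)) + j) = (-2391330 + (-3 + (4/3)*(-931)**2))*(12 + 35953) = (-2391330 + (-3 + (4/3)*866761))*35965 = (-2391330 + (-3 + 3467044/3))*35965 = (-2391330 + 3467035/3)*35965 = -3706955/3*35965 = -133320636575/3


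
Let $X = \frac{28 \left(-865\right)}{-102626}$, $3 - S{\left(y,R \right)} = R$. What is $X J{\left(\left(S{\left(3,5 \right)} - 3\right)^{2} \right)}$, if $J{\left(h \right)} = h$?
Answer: $\frac{302750}{51313} \approx 5.9001$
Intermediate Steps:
$S{\left(y,R \right)} = 3 - R$
$X = \frac{12110}{51313}$ ($X = \left(-24220\right) \left(- \frac{1}{102626}\right) = \frac{12110}{51313} \approx 0.236$)
$X J{\left(\left(S{\left(3,5 \right)} - 3\right)^{2} \right)} = \frac{12110 \left(\left(3 - 5\right) - 3\right)^{2}}{51313} = \frac{12110 \left(-2 - 3\right)^{2}}{51313} = \frac{12110 \left(-5\right)^{2}}{51313} = \frac{12110}{51313} \cdot 25 = \frac{302750}{51313}$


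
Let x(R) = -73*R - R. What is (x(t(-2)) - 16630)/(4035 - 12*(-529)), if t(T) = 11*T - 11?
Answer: -14188/10383 ≈ -1.3665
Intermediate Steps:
t(T) = -11 + 11*T
x(R) = -74*R
(x(t(-2)) - 16630)/(4035 - 12*(-529)) = (-74*(-11 + 11*(-2)) - 16630)/(4035 - 12*(-529)) = (-74*(-11 - 22) - 16630)/(4035 + 6348) = (-74*(-33) - 16630)/10383 = (2442 - 16630)*(1/10383) = -14188*1/10383 = -14188/10383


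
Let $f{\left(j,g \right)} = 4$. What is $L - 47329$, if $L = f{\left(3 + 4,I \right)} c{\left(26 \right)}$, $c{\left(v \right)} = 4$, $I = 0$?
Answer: $-47313$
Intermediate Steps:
$L = 16$ ($L = 4 \cdot 4 = 16$)
$L - 47329 = 16 - 47329 = -47313$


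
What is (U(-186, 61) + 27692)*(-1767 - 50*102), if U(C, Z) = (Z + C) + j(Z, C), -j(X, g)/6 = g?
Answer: -196966161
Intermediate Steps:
j(X, g) = -6*g
U(C, Z) = Z - 5*C (U(C, Z) = (Z + C) - 6*C = (C + Z) - 6*C = Z - 5*C)
(U(-186, 61) + 27692)*(-1767 - 50*102) = ((61 - 5*(-186)) + 27692)*(-1767 - 50*102) = ((61 + 930) + 27692)*(-1767 - 5100) = (991 + 27692)*(-6867) = 28683*(-6867) = -196966161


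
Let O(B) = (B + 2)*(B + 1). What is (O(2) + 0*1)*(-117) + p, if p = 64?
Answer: -1340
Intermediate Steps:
O(B) = (1 + B)*(2 + B) (O(B) = (2 + B)*(1 + B) = (1 + B)*(2 + B))
(O(2) + 0*1)*(-117) + p = ((2 + 2**2 + 3*2) + 0*1)*(-117) + 64 = ((2 + 4 + 6) + 0)*(-117) + 64 = (12 + 0)*(-117) + 64 = 12*(-117) + 64 = -1404 + 64 = -1340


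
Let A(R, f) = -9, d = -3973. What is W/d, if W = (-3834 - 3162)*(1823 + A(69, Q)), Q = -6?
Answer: 12690744/3973 ≈ 3194.2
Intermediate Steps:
W = -12690744 (W = (-3834 - 3162)*(1823 - 9) = -6996*1814 = -12690744)
W/d = -12690744/(-3973) = -12690744*(-1/3973) = 12690744/3973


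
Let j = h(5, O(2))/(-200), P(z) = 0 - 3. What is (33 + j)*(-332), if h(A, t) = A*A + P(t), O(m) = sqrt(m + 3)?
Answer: -272987/25 ≈ -10919.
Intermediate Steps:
O(m) = sqrt(3 + m)
P(z) = -3
h(A, t) = -3 + A**2 (h(A, t) = A*A - 3 = A**2 - 3 = -3 + A**2)
j = -11/100 (j = (-3 + 5**2)/(-200) = (-3 + 25)*(-1/200) = 22*(-1/200) = -11/100 ≈ -0.11000)
(33 + j)*(-332) = (33 - 11/100)*(-332) = (3289/100)*(-332) = -272987/25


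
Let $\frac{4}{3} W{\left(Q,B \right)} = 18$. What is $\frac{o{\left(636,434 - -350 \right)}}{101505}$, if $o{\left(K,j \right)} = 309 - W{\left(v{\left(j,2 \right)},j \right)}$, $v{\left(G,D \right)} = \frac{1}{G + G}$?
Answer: $\frac{197}{67670} \approx 0.0029112$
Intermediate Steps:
$v{\left(G,D \right)} = \frac{1}{2 G}$
$W{\left(Q,B \right)} = \frac{27}{2}$ ($W{\left(Q,B \right)} = \frac{3}{4} \cdot 18 = \frac{27}{2}$)
$o{\left(K,j \right)} = \frac{591}{2}$ ($o{\left(K,j \right)} = 309 - \frac{27}{2} = \frac{591}{2}$)
$\frac{o{\left(636,434 - -350 \right)}}{101505} = \frac{591}{2 \cdot 101505} = \frac{591}{2} \cdot \frac{1}{101505} = \frac{197}{67670}$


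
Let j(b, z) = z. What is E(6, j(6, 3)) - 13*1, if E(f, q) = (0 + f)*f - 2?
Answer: 21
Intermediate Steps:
E(f, q) = -2 + f² (E(f, q) = f*f - 2 = f² - 2 = -2 + f²)
E(6, j(6, 3)) - 13*1 = (-2 + 6²) - 13*1 = (-2 + 36) - 13 = 34 - 13 = 21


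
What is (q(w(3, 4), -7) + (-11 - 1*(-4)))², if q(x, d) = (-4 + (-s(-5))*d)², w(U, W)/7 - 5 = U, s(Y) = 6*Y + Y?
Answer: 3843256036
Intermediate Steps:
s(Y) = 7*Y
w(U, W) = 35 + 7*U
q(x, d) = (-4 + 35*d)² (q(x, d) = (-4 + (-7*(-5))*d)² = (-4 + (-1*(-35))*d)² = (-4 + 35*d)²)
(q(w(3, 4), -7) + (-11 - 1*(-4)))² = ((-4 + 35*(-7))² + (-11 - 1*(-4)))² = ((-4 - 245)² + (-11 + 4))² = ((-249)² - 7)² = (62001 - 7)² = 61994² = 3843256036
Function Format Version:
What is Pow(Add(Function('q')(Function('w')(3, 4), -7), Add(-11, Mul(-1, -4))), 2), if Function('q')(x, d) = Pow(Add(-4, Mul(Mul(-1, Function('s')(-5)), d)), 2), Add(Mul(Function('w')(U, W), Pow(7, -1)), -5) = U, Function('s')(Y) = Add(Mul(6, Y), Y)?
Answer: 3843256036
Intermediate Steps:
Function('s')(Y) = Mul(7, Y)
Function('w')(U, W) = Add(35, Mul(7, U))
Function('q')(x, d) = Pow(Add(-4, Mul(35, d)), 2) (Function('q')(x, d) = Pow(Add(-4, Mul(Mul(-1, Mul(7, -5)), d)), 2) = Pow(Add(-4, Mul(Mul(-1, -35), d)), 2) = Pow(Add(-4, Mul(35, d)), 2))
Pow(Add(Function('q')(Function('w')(3, 4), -7), Add(-11, Mul(-1, -4))), 2) = Pow(Add(Pow(Add(-4, Mul(35, -7)), 2), Add(-11, Mul(-1, -4))), 2) = Pow(Add(Pow(Add(-4, -245), 2), Add(-11, 4)), 2) = Pow(Add(Pow(-249, 2), -7), 2) = Pow(Add(62001, -7), 2) = Pow(61994, 2) = 3843256036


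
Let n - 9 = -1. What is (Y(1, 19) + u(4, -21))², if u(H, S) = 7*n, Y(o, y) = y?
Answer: 5625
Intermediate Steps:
n = 8 (n = 9 - 1 = 8)
u(H, S) = 56 (u(H, S) = 7*8 = 56)
(Y(1, 19) + u(4, -21))² = (19 + 56)² = 75² = 5625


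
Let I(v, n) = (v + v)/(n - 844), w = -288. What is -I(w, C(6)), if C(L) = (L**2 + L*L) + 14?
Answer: -288/379 ≈ -0.75989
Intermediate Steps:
C(L) = 14 + 2*L**2 (C(L) = (L**2 + L**2) + 14 = 2*L**2 + 14 = 14 + 2*L**2)
I(v, n) = 2*v/(-844 + n) (I(v, n) = (2*v)/(-844 + n) = 2*v/(-844 + n))
-I(w, C(6)) = -2*(-288)/(-844 + (14 + 2*6**2)) = -2*(-288)/(-844 + (14 + 2*36)) = -2*(-288)/(-844 + (14 + 72)) = -2*(-288)/(-844 + 86) = -2*(-288)/(-758) = -2*(-288)*(-1)/758 = -1*288/379 = -288/379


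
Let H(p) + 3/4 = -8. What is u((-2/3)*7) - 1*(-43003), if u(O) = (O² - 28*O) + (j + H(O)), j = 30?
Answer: 1554361/36 ≈ 43177.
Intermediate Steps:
H(p) = -35/4 (H(p) = -¾ - 8 = -35/4)
u(O) = 85/4 + O² - 28*O (u(O) = (O² - 28*O) + (30 - 35/4) = (O² - 28*O) + 85/4 = 85/4 + O² - 28*O)
u((-2/3)*7) - 1*(-43003) = (85/4 + ((-2/3)*7)² - 28*-2/3*7) - 1*(-43003) = (85/4 + (((⅓)*(-2))*7)² - 28*(⅓)*(-2)*7) + 43003 = (85/4 + (-⅔*7)² - (-56)*7/3) + 43003 = (85/4 + (-14/3)² - 28*(-14/3)) + 43003 = (85/4 + 196/9 + 392/3) + 43003 = 6253/36 + 43003 = 1554361/36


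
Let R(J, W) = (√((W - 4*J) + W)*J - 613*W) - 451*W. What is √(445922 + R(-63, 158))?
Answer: √(277810 - 126*√142) ≈ 525.65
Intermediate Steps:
R(J, W) = -1064*W + J*√(-4*J + 2*W) (R(J, W) = (√(-4*J + 2*W)*J - 613*W) - 451*W = (J*√(-4*J + 2*W) - 613*W) - 451*W = (-613*W + J*√(-4*J + 2*W)) - 451*W = -1064*W + J*√(-4*J + 2*W))
√(445922 + R(-63, 158)) = √(445922 + (-1064*158 - 63*√(-4*(-63) + 2*158))) = √(445922 + (-168112 - 63*√(252 + 316))) = √(445922 + (-168112 - 126*√142)) = √(277810 - 126*√142)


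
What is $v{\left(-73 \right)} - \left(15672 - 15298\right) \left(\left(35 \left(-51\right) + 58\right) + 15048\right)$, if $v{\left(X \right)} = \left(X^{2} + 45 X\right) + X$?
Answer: $-4980083$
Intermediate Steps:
$v{\left(X \right)} = X^{2} + 46 X$
$v{\left(-73 \right)} - \left(15672 - 15298\right) \left(\left(35 \left(-51\right) + 58\right) + 15048\right) = - 73 \left(46 - 73\right) - \left(15672 - 15298\right) \left(\left(35 \left(-51\right) + 58\right) + 15048\right) = \left(-73\right) \left(-27\right) - 374 \left(\left(-1785 + 58\right) + 15048\right) = 1971 - 374 \left(-1727 + 15048\right) = 1971 - 374 \cdot 13321 = 1971 - 4982054 = -4980083$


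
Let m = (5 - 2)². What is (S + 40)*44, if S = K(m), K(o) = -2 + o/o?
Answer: 1716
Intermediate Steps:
m = 9 (m = 3² = 9)
K(o) = -1 (K(o) = -2 + 1 = -1)
S = -1
(S + 40)*44 = (-1 + 40)*44 = 39*44 = 1716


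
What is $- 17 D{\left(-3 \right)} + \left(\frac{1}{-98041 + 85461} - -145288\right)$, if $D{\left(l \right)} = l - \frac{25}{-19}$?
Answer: $\frac{34733581261}{239020} \approx 1.4532 \cdot 10^{5}$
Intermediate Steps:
$D{\left(l \right)} = \frac{25}{19} + l$ ($D{\left(l \right)} = l - 25 \left(- \frac{1}{19}\right) = l - - \frac{25}{19} = l + \frac{25}{19} = \frac{25}{19} + l$)
$- 17 D{\left(-3 \right)} + \left(\frac{1}{-98041 + 85461} - -145288\right) = - 17 \left(\frac{25}{19} - 3\right) + \left(\frac{1}{-98041 + 85461} - -145288\right) = \left(-17\right) \left(- \frac{32}{19}\right) + \left(\frac{1}{-12580} + 145288\right) = \frac{544}{19} + \left(- \frac{1}{12580} + 145288\right) = \frac{544}{19} + \frac{1827723039}{12580} = \frac{34733581261}{239020}$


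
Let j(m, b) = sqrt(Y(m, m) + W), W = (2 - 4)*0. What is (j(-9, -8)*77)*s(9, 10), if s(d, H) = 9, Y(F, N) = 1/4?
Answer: 693/2 ≈ 346.50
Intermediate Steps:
Y(F, N) = 1/4 (Y(F, N) = 1*(1/4) = 1/4)
W = 0 (W = -2*0 = 0)
j(m, b) = 1/2 (j(m, b) = sqrt(1/4 + 0) = sqrt(1/4) = 1/2)
(j(-9, -8)*77)*s(9, 10) = ((1/2)*77)*9 = (77/2)*9 = 693/2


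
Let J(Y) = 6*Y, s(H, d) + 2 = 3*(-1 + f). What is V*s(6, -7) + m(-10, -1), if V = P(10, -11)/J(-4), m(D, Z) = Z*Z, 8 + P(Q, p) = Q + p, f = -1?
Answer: -2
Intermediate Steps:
P(Q, p) = -8 + Q + p (P(Q, p) = -8 + (Q + p) = -8 + Q + p)
m(D, Z) = Z²
s(H, d) = -8 (s(H, d) = -2 + 3*(-1 - 1) = -2 + 3*(-2) = -2 - 6 = -8)
V = 3/8 (V = (-8 + 10 - 11)/((6*(-4))) = -9/(-24) = -9*(-1/24) = 3/8 ≈ 0.37500)
V*s(6, -7) + m(-10, -1) = (3/8)*(-8) + (-1)² = -3 + 1 = -2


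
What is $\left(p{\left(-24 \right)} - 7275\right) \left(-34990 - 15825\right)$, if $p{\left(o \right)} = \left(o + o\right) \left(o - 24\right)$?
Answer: $252601365$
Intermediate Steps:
$p{\left(o \right)} = 2 o \left(-24 + o\right)$
$\left(p{\left(-24 \right)} - 7275\right) \left(-34990 - 15825\right) = \left(2 \left(-24\right) \left(-24 - 24\right) - 7275\right) \left(-34990 - 15825\right) = \left(2 \left(-24\right) \left(-48\right) - 7275\right) \left(-50815\right) = \left(2304 - 7275\right) \left(-50815\right) = \left(-4971\right) \left(-50815\right) = 252601365$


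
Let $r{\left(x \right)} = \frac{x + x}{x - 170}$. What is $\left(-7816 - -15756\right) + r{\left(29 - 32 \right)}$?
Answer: $\frac{1373626}{173} \approx 7940.0$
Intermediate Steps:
$r{\left(x \right)} = \frac{2 x}{-170 + x}$
$\left(-7816 - -15756\right) + r{\left(29 - 32 \right)} = \left(-7816 - -15756\right) + \frac{2 \left(29 - 32\right)}{-170 + \left(29 - 32\right)} = \left(-7816 + 15756\right) + 2 \left(-3\right) \frac{1}{-170 - 3} = 7940 + 2 \left(-3\right) \frac{1}{-173} = 7940 + 2 \left(-3\right) \left(- \frac{1}{173}\right) = 7940 + \frac{6}{173} = \frac{1373626}{173}$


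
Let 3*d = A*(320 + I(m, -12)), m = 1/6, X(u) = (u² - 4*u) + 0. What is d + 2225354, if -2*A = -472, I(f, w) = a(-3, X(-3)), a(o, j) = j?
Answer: 6756538/3 ≈ 2.2522e+6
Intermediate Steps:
X(u) = u² - 4*u
m = ⅙ ≈ 0.16667
I(f, w) = 21 (I(f, w) = -3*(-4 - 3) = -3*(-7) = 21)
A = 236 (A = -½*(-472) = 236)
d = 80476/3 (d = (236*(320 + 21))/3 = (236*341)/3 = (⅓)*80476 = 80476/3 ≈ 26825.)
d + 2225354 = 80476/3 + 2225354 = 6756538/3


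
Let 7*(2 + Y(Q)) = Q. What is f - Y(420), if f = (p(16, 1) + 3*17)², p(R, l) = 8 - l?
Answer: 3306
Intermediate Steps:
Y(Q) = -2 + Q/7
f = 3364 (f = ((8 - 1*1) + 3*17)² = ((8 - 1) + 51)² = (7 + 51)² = 58² = 3364)
f - Y(420) = 3364 - (-2 + (⅐)*420) = 3364 - (-2 + 60) = 3364 - 1*58 = 3364 - 58 = 3306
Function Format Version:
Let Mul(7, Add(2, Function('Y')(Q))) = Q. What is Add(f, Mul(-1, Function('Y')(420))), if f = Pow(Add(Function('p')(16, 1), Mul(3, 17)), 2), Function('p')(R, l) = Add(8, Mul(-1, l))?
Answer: 3306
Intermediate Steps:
Function('Y')(Q) = Add(-2, Mul(Rational(1, 7), Q))
f = 3364 (f = Pow(Add(Add(8, Mul(-1, 1)), Mul(3, 17)), 2) = Pow(Add(Add(8, -1), 51), 2) = Pow(Add(7, 51), 2) = Pow(58, 2) = 3364)
Add(f, Mul(-1, Function('Y')(420))) = Add(3364, Mul(-1, Add(-2, Mul(Rational(1, 7), 420)))) = Add(3364, Mul(-1, Add(-2, 60))) = Add(3364, Mul(-1, 58)) = Add(3364, -58) = 3306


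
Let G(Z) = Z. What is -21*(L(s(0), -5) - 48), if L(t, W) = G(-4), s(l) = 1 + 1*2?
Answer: 1092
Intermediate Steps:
s(l) = 3 (s(l) = 1 + 2 = 3)
L(t, W) = -4
-21*(L(s(0), -5) - 48) = -21*(-4 - 48) = -21*(-52) = 1092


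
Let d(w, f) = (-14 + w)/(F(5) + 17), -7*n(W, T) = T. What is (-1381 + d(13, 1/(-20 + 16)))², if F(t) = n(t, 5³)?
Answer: 68541841/36 ≈ 1.9039e+6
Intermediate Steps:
n(W, T) = -T/7
F(t) = -125/7 (F(t) = -⅐*5³ = -⅐*125 = -125/7)
d(w, f) = 49/3 - 7*w/6 (d(w, f) = (-14 + w)/(-125/7 + 17) = (-14 + w)/(-6/7) = (-14 + w)*(-7/6) = 49/3 - 7*w/6)
(-1381 + d(13, 1/(-20 + 16)))² = (-1381 + (49/3 - 7/6*13))² = (-1381 + (49/3 - 91/6))² = (-1381 + 7/6)² = (-8279/6)² = 68541841/36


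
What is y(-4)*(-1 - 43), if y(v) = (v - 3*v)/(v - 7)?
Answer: 32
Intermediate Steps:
y(v) = -2*v/(-7 + v) (y(v) = (-2*v)/(-7 + v) = -2*v/(-7 + v))
y(-4)*(-1 - 43) = (-2*(-4)/(-7 - 4))*(-1 - 43) = -2*(-4)/(-11)*(-44) = -2*(-4)*(-1/11)*(-44) = -8/11*(-44) = 32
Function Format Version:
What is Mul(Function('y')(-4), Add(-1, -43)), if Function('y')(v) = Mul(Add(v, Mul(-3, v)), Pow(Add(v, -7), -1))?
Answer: 32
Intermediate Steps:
Function('y')(v) = Mul(-2, v, Pow(Add(-7, v), -1)) (Function('y')(v) = Mul(Mul(-2, v), Pow(Add(-7, v), -1)) = Mul(-2, v, Pow(Add(-7, v), -1)))
Mul(Function('y')(-4), Add(-1, -43)) = Mul(Mul(-2, -4, Pow(Add(-7, -4), -1)), Add(-1, -43)) = Mul(Mul(-2, -4, Pow(-11, -1)), -44) = Mul(Mul(-2, -4, Rational(-1, 11)), -44) = Mul(Rational(-8, 11), -44) = 32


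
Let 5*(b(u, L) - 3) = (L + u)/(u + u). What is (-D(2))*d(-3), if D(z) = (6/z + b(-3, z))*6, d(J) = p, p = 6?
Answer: -1086/5 ≈ -217.20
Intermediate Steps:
b(u, L) = 3 + (L + u)/(10*u) (b(u, L) = 3 + ((L + u)/(u + u))/5 = 3 + ((L + u)/((2*u)))/5 = 3 + ((L + u)*(1/(2*u)))/5 = 3 + ((L + u)/(2*u))/5 = 3 + (L + u)/(10*u))
d(J) = 6
D(z) = 93/5 + 36/z - z/5 (D(z) = (6/z + (⅒)*(z + 31*(-3))/(-3))*6 = (6/z + (⅒)*(-⅓)*(z - 93))*6 = (6/z + (⅒)*(-⅓)*(-93 + z))*6 = (6/z + (31/10 - z/30))*6 = (31/10 + 6/z - z/30)*6 = 93/5 + 36/z - z/5)
(-D(2))*d(-3) = -(180 + 2*(93 - 1*2))/(5*2)*6 = -(180 + 2*(93 - 2))/(5*2)*6 = -(180 + 2*91)/(5*2)*6 = -(180 + 182)/(5*2)*6 = -362/(5*2)*6 = -1*181/5*6 = -181/5*6 = -1086/5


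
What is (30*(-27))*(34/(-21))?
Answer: 9180/7 ≈ 1311.4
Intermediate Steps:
(30*(-27))*(34/(-21)) = -27540*(-1)/21 = -810*(-34/21) = 9180/7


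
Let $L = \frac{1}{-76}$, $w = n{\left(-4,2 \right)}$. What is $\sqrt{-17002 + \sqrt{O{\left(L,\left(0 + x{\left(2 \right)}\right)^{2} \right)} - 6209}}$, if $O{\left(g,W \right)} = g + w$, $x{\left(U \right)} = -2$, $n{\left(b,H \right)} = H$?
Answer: $\frac{\sqrt{-24550888 + 38 i \sqrt{8962927}}}{38} \approx 0.30211 + 130.39 i$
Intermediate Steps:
$w = 2$
$L = - \frac{1}{76} \approx -0.013158$
$O{\left(g,W \right)} = 2 + g$ ($O{\left(g,W \right)} = g + 2 = 2 + g$)
$\sqrt{-17002 + \sqrt{O{\left(L,\left(0 + x{\left(2 \right)}\right)^{2} \right)} - 6209}} = \sqrt{-17002 + \sqrt{\left(2 - \frac{1}{76}\right) - 6209}} = \sqrt{-17002 + \sqrt{\frac{151}{76} - 6209}} = \sqrt{-17002 + \sqrt{- \frac{471733}{76}}} = \sqrt{-17002 + \frac{i \sqrt{8962927}}{38}}$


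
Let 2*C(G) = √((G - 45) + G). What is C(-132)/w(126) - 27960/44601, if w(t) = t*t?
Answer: -9320/14867 + I*√309/31752 ≈ -0.62689 + 0.00055362*I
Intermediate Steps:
C(G) = √(-45 + 2*G)/2 (C(G) = √((G - 45) + G)/2 = √((-45 + G) + G)/2 = √(-45 + 2*G)/2)
w(t) = t²
C(-132)/w(126) - 27960/44601 = (√(-45 + 2*(-132))/2)/(126²) - 27960/44601 = (√(-45 - 264)/2)/15876 - 27960*1/44601 = (√(-309)/2)*(1/15876) - 9320/14867 = ((I*√309)/2)*(1/15876) - 9320/14867 = (I*√309/2)*(1/15876) - 9320/14867 = I*√309/31752 - 9320/14867 = -9320/14867 + I*√309/31752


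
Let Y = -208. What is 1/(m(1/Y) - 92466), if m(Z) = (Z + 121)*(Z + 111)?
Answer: -43264/3419418495 ≈ -1.2652e-5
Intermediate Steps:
m(Z) = (111 + Z)*(121 + Z) (m(Z) = (121 + Z)*(111 + Z) = (111 + Z)*(121 + Z))
1/(m(1/Y) - 92466) = 1/((13431 + (1/(-208))² + 232/(-208)) - 92466) = 1/((13431 + (-1/208)² + 232*(-1/208)) - 92466) = 1/((13431 + 1/43264 - 29/26) - 92466) = 1/(581030529/43264 - 92466) = 1/(-3419418495/43264) = -43264/3419418495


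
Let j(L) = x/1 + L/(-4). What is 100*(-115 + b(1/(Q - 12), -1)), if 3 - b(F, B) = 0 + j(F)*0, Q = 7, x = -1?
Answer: -11200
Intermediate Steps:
j(L) = -1 - L/4 (j(L) = -1/1 + L/(-4) = -1*1 + L*(-1/4) = -1 - L/4)
b(F, B) = 3 (b(F, B) = 3 - (0 + (-1 - F/4)*0) = 3 - (0 + 0) = 3 - 1*0 = 3 + 0 = 3)
100*(-115 + b(1/(Q - 12), -1)) = 100*(-115 + 3) = 100*(-112) = -11200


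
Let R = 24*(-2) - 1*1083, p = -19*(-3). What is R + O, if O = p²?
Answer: 2118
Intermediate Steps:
p = 57
R = -1131 (R = -48 - 1083 = -1131)
O = 3249 (O = 57² = 3249)
R + O = -1131 + 3249 = 2118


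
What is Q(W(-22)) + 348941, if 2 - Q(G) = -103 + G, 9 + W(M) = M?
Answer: 349077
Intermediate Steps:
W(M) = -9 + M
Q(G) = 105 - G (Q(G) = 2 - (-103 + G) = 2 + (103 - G) = 105 - G)
Q(W(-22)) + 348941 = (105 - (-9 - 22)) + 348941 = (105 - 1*(-31)) + 348941 = (105 + 31) + 348941 = 136 + 348941 = 349077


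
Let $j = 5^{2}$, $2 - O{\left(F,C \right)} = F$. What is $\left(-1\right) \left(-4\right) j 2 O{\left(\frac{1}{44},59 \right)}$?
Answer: $\frac{4350}{11} \approx 395.45$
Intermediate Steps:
$O{\left(F,C \right)} = 2 - F$
$j = 25$
$\left(-1\right) \left(-4\right) j 2 O{\left(\frac{1}{44},59 \right)} = \left(-1\right) \left(-4\right) 25 \cdot 2 \left(2 - \frac{1}{44}\right) = 4 \cdot 25 \cdot 2 \left(2 - \frac{1}{44}\right) = 100 \cdot 2 \left(2 - \frac{1}{44}\right) = 200 \cdot \frac{87}{44} = \frac{4350}{11}$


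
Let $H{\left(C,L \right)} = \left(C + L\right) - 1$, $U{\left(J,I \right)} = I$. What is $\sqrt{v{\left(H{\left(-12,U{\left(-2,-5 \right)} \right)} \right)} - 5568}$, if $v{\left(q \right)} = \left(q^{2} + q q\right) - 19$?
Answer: $i \sqrt{4939} \approx 70.278 i$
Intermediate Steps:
$H{\left(C,L \right)} = -1 + C + L$
$v{\left(q \right)} = -19 + 2 q^{2}$ ($v{\left(q \right)} = \left(q^{2} + q^{2}\right) - 19 = 2 q^{2} - 19 = -19 + 2 q^{2}$)
$\sqrt{v{\left(H{\left(-12,U{\left(-2,-5 \right)} \right)} \right)} - 5568} = \sqrt{\left(-19 + 2 \left(-1 - 12 - 5\right)^{2}\right) - 5568} = \sqrt{\left(-19 + 2 \left(-18\right)^{2}\right) - 5568} = \sqrt{\left(-19 + 2 \cdot 324\right) - 5568} = \sqrt{\left(-19 + 648\right) - 5568} = \sqrt{629 - 5568} = \sqrt{-4939} = i \sqrt{4939}$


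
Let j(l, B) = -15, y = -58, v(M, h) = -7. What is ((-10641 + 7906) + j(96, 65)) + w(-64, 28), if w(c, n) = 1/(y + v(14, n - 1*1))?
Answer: -178751/65 ≈ -2750.0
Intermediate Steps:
w(c, n) = -1/65 (w(c, n) = 1/(-58 - 7) = 1/(-65) = -1/65)
((-10641 + 7906) + j(96, 65)) + w(-64, 28) = ((-10641 + 7906) - 15) - 1/65 = (-2735 - 15) - 1/65 = -2750 - 1/65 = -178751/65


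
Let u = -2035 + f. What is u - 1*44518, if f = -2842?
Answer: -49395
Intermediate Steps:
u = -4877 (u = -2035 - 2842 = -4877)
u - 1*44518 = -4877 - 1*44518 = -4877 - 44518 = -49395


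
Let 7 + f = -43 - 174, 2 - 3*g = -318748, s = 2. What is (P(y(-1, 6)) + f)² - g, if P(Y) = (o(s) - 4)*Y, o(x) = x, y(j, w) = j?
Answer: -56966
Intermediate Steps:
g = 106250 (g = ⅔ - ⅓*(-318748) = ⅔ + 318748/3 = 106250)
P(Y) = -2*Y (P(Y) = (2 - 4)*Y = -2*Y)
f = -224 (f = -7 + (-43 - 174) = -7 - 217 = -224)
(P(y(-1, 6)) + f)² - g = (-2*(-1) - 224)² - 1*106250 = (2 - 224)² - 106250 = (-222)² - 106250 = 49284 - 106250 = -56966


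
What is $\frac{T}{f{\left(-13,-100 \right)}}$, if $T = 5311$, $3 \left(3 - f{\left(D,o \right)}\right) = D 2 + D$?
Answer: $\frac{5311}{16} \approx 331.94$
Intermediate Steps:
$f{\left(D,o \right)} = 3 - D$ ($f{\left(D,o \right)} = 3 - \frac{D 2 + D}{3} = 3 - \frac{2 D + D}{3} = 3 - \frac{3 D}{3} = 3 - D$)
$\frac{T}{f{\left(-13,-100 \right)}} = \frac{5311}{3 - -13} = \frac{5311}{3 + 13} = \frac{5311}{16}$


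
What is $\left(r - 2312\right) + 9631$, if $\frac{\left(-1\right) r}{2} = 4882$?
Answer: $-2445$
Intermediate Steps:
$r = -9764$ ($r = \left(-2\right) 4882 = -9764$)
$\left(r - 2312\right) + 9631 = \left(-9764 - 2312\right) + 9631 = -12076 + 9631 = -2445$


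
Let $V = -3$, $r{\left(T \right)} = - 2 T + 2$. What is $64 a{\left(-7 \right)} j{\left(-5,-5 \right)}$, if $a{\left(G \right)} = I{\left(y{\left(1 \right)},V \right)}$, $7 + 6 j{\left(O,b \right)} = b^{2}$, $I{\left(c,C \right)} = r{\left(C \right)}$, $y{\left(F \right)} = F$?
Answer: $1536$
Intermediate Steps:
$r{\left(T \right)} = 2 - 2 T$
$I{\left(c,C \right)} = 2 - 2 C$
$j{\left(O,b \right)} = - \frac{7}{6} + \frac{b^{2}}{6}$
$a{\left(G \right)} = 8$ ($a{\left(G \right)} = 2 - -6 = 2 + 6 = 8$)
$64 a{\left(-7 \right)} j{\left(-5,-5 \right)} = 64 \cdot 8 \left(- \frac{7}{6} + \frac{\left(-5\right)^{2}}{6}\right) = 512 \left(- \frac{7}{6} + \frac{1}{6} \cdot 25\right) = 512 \left(- \frac{7}{6} + \frac{25}{6}\right) = 512 \cdot 3 = 1536$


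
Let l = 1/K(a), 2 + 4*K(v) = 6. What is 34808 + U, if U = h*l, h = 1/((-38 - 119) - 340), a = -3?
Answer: 17299575/497 ≈ 34808.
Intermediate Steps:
K(v) = 1 (K(v) = -1/2 + (1/4)*6 = -1/2 + 3/2 = 1)
h = -1/497 (h = 1/(-157 - 340) = 1/(-497) = -1/497 ≈ -0.0020121)
l = 1 (l = 1/1 = 1)
U = -1/497 (U = -1/497*1 = -1/497 ≈ -0.0020121)
34808 + U = 34808 - 1/497 = 17299575/497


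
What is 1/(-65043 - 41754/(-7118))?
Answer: -3559/231467160 ≈ -1.5376e-5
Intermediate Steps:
1/(-65043 - 41754/(-7118)) = 1/(-65043 - 41754*(-1/7118)) = 1/(-65043 + 20877/3559) = 1/(-231467160/3559) = -3559/231467160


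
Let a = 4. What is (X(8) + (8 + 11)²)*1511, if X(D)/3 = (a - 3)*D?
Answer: 581735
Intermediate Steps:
X(D) = 3*D (X(D) = 3*((4 - 3)*D) = 3*(1*D) = 3*D)
(X(8) + (8 + 11)²)*1511 = (3*8 + (8 + 11)²)*1511 = (24 + 19²)*1511 = (24 + 361)*1511 = 385*1511 = 581735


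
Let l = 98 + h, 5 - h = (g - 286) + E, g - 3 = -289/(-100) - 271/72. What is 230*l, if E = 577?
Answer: -7871221/180 ≈ -43729.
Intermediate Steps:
g = 3827/1800 (g = 3 + (-289/(-100) - 271/72) = 3 + (-289*(-1/100) - 271*1/72) = 3 + (289/100 - 271/72) = 3 - 1573/1800 = 3827/1800 ≈ 2.1261)
h = -518627/1800 (h = 5 - ((3827/1800 - 286) + 577) = 5 - (-510973/1800 + 577) = 5 - 1*527627/1800 = 5 - 527627/1800 = -518627/1800 ≈ -288.13)
l = -342227/1800 (l = 98 - 518627/1800 = -342227/1800 ≈ -190.13)
230*l = 230*(-342227/1800) = -7871221/180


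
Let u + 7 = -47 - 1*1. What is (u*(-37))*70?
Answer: 142450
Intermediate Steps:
u = -55 (u = -7 + (-47 - 1*1) = -7 + (-47 - 1) = -7 - 48 = -55)
(u*(-37))*70 = -55*(-37)*70 = 2035*70 = 142450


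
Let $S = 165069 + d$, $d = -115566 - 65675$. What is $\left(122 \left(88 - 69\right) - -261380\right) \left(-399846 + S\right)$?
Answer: $-109703114564$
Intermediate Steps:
$d = -181241$
$S = -16172$ ($S = 165069 - 181241 = -16172$)
$\left(122 \left(88 - 69\right) - -261380\right) \left(-399846 + S\right) = \left(122 \left(88 - 69\right) - -261380\right) \left(-399846 - 16172\right) = \left(122 \cdot 19 + 261380\right) \left(-416018\right) = \left(2318 + 261380\right) \left(-416018\right) = 263698 \left(-416018\right) = -109703114564$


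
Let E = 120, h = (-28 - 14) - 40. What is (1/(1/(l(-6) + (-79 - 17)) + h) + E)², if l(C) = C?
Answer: 1007409675204/69973225 ≈ 14397.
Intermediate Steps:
h = -82 (h = -42 - 40 = -82)
(1/(1/(l(-6) + (-79 - 17)) + h) + E)² = (1/(1/(-6 + (-79 - 17)) - 82) + 120)² = (1/(1/(-6 - 96) - 82) + 120)² = (1/(1/(-102) - 82) + 120)² = (1/(-1/102 - 82) + 120)² = (1/(-8365/102) + 120)² = (-102/8365 + 120)² = (1003698/8365)² = 1007409675204/69973225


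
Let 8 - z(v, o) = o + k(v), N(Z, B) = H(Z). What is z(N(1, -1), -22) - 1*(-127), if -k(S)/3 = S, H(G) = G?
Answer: 160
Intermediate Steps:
k(S) = -3*S
N(Z, B) = Z
z(v, o) = 8 - o + 3*v (z(v, o) = 8 - (o - 3*v) = 8 + (-o + 3*v) = 8 - o + 3*v)
z(N(1, -1), -22) - 1*(-127) = (8 - 1*(-22) + 3*1) - 1*(-127) = (8 + 22 + 3) + 127 = 33 + 127 = 160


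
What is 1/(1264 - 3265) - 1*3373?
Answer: -6749374/2001 ≈ -3373.0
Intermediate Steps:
1/(1264 - 3265) - 1*3373 = 1/(-2001) - 3373 = -1/2001 - 3373 = -6749374/2001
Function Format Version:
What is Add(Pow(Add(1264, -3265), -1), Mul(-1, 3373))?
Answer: Rational(-6749374, 2001) ≈ -3373.0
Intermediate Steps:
Add(Pow(Add(1264, -3265), -1), Mul(-1, 3373)) = Add(Pow(-2001, -1), -3373) = Add(Rational(-1, 2001), -3373) = Rational(-6749374, 2001)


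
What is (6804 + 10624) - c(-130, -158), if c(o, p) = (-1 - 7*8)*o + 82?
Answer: 9936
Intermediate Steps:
c(o, p) = 82 - 57*o (c(o, p) = (-1 - 56)*o + 82 = -57*o + 82 = 82 - 57*o)
(6804 + 10624) - c(-130, -158) = (6804 + 10624) - (82 - 57*(-130)) = 17428 - (82 + 7410) = 17428 - 1*7492 = 17428 - 7492 = 9936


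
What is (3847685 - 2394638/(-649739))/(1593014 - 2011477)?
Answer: -2499993398853/271891731157 ≈ -9.1948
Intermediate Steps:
(3847685 - 2394638/(-649739))/(1593014 - 2011477) = (3847685 - 2394638*(-1/649739))/(-418463) = (3847685 + 2394638/649739)*(-1/418463) = (2499993398853/649739)*(-1/418463) = -2499993398853/271891731157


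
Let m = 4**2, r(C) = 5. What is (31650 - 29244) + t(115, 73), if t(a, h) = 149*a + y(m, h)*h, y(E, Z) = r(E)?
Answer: 19906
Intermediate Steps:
m = 16
y(E, Z) = 5
t(a, h) = 5*h + 149*a (t(a, h) = 149*a + 5*h = 5*h + 149*a)
(31650 - 29244) + t(115, 73) = (31650 - 29244) + (5*73 + 149*115) = 2406 + (365 + 17135) = 2406 + 17500 = 19906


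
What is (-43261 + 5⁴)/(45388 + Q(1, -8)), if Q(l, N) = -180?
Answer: -10659/11302 ≈ -0.94311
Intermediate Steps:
(-43261 + 5⁴)/(45388 + Q(1, -8)) = (-43261 + 5⁴)/(45388 - 180) = (-43261 + 625)/45208 = -42636*1/45208 = -10659/11302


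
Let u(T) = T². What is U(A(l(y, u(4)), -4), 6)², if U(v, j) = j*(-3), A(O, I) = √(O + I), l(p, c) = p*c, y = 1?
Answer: 324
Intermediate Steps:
l(p, c) = c*p
A(O, I) = √(I + O)
U(v, j) = -3*j
U(A(l(y, u(4)), -4), 6)² = (-3*6)² = (-18)² = 324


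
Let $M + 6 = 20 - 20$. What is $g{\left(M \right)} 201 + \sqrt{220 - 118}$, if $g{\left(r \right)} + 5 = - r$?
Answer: $201 + \sqrt{102} \approx 211.1$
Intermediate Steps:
$M = -6$ ($M = -6 + \left(20 - 20\right) = -6 + 0 = -6$)
$g{\left(r \right)} = -5 - r$
$g{\left(M \right)} 201 + \sqrt{220 - 118} = \left(-5 - -6\right) 201 + \sqrt{220 - 118} = \left(-5 + 6\right) 201 + \sqrt{102} = 1 \cdot 201 + \sqrt{102} = 201 + \sqrt{102}$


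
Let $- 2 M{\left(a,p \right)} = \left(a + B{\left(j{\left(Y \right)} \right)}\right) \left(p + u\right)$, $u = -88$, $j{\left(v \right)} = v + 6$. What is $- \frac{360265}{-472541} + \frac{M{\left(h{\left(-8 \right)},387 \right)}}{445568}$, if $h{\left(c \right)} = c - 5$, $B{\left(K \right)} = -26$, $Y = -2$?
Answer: $\frac{326555411641}{421098296576} \approx 0.77549$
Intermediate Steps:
$j{\left(v \right)} = 6 + v$
$h{\left(c \right)} = -5 + c$ ($h{\left(c \right)} = c - 5 = -5 + c$)
$M{\left(a,p \right)} = - \frac{\left(-88 + p\right) \left(-26 + a\right)}{2}$ ($M{\left(a,p \right)} = - \frac{\left(a - 26\right) \left(p - 88\right)}{2} = - \frac{\left(-26 + a\right) \left(-88 + p\right)}{2} = - \frac{\left(-88 + p\right) \left(-26 + a\right)}{2}$)
$- \frac{360265}{-472541} + \frac{M{\left(h{\left(-8 \right)},387 \right)}}{445568} = - \frac{360265}{-472541} + \frac{-1144 + 13 \cdot 387 + 44 \left(-5 - 8\right) - \frac{1}{2} \left(-5 - 8\right) 387}{445568} = \left(-360265\right) \left(- \frac{1}{472541}\right) + \left(-1144 + 5031 + 44 \left(-13\right) - \left(- \frac{13}{2}\right) 387\right) \frac{1}{445568} = \frac{360265}{472541} + \left(-1144 + 5031 - 572 + \frac{5031}{2}\right) \frac{1}{445568} = \frac{360265}{472541} + \frac{11661}{2} \cdot \frac{1}{445568} = \frac{360265}{472541} + \frac{11661}{891136} = \frac{326555411641}{421098296576}$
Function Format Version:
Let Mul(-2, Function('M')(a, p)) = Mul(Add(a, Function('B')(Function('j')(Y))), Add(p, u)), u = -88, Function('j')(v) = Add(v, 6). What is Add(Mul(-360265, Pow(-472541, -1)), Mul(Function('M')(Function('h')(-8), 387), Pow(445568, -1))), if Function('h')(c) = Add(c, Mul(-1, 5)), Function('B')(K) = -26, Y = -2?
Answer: Rational(326555411641, 421098296576) ≈ 0.77549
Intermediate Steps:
Function('j')(v) = Add(6, v)
Function('h')(c) = Add(-5, c) (Function('h')(c) = Add(c, -5) = Add(-5, c))
Function('M')(a, p) = Mul(Rational(-1, 2), Add(-88, p), Add(-26, a)) (Function('M')(a, p) = Mul(Rational(-1, 2), Mul(Add(a, -26), Add(p, -88))) = Mul(Rational(-1, 2), Mul(Add(-26, a), Add(-88, p))) = Mul(Rational(-1, 2), Mul(Add(-88, p), Add(-26, a))) = Mul(Rational(-1, 2), Add(-88, p), Add(-26, a)))
Add(Mul(-360265, Pow(-472541, -1)), Mul(Function('M')(Function('h')(-8), 387), Pow(445568, -1))) = Add(Mul(-360265, Pow(-472541, -1)), Mul(Add(-1144, Mul(13, 387), Mul(44, Add(-5, -8)), Mul(Rational(-1, 2), Add(-5, -8), 387)), Pow(445568, -1))) = Add(Mul(-360265, Rational(-1, 472541)), Mul(Add(-1144, 5031, Mul(44, -13), Mul(Rational(-1, 2), -13, 387)), Rational(1, 445568))) = Add(Rational(360265, 472541), Mul(Add(-1144, 5031, -572, Rational(5031, 2)), Rational(1, 445568))) = Add(Rational(360265, 472541), Mul(Rational(11661, 2), Rational(1, 445568))) = Add(Rational(360265, 472541), Rational(11661, 891136)) = Rational(326555411641, 421098296576)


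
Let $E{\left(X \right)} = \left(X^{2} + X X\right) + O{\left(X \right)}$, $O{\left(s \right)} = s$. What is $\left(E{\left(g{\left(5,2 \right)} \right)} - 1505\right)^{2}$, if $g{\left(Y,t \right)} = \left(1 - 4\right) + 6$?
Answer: $2202256$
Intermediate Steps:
$g{\left(Y,t \right)} = 3$ ($g{\left(Y,t \right)} = -3 + 6 = 3$)
$E{\left(X \right)} = X + 2 X^{2}$ ($E{\left(X \right)} = \left(X^{2} + X X\right) + X = \left(X^{2} + X^{2}\right) + X = 2 X^{2} + X = X + 2 X^{2}$)
$\left(E{\left(g{\left(5,2 \right)} \right)} - 1505\right)^{2} = \left(3 \left(1 + 2 \cdot 3\right) - 1505\right)^{2} = \left(3 \left(1 + 6\right) - 1505\right)^{2} = \left(3 \cdot 7 - 1505\right)^{2} = \left(21 - 1505\right)^{2} = \left(-1484\right)^{2} = 2202256$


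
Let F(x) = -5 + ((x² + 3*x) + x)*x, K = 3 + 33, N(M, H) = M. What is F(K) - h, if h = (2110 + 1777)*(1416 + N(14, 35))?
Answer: -5506575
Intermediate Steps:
K = 36
h = 5558410 (h = (2110 + 1777)*(1416 + 14) = 3887*1430 = 5558410)
F(x) = -5 + x*(x² + 4*x) (F(x) = -5 + (x² + 4*x)*x = -5 + x*(x² + 4*x))
F(K) - h = (-5 + 36³ + 4*36²) - 1*5558410 = (-5 + 46656 + 4*1296) - 5558410 = (-5 + 46656 + 5184) - 5558410 = 51835 - 5558410 = -5506575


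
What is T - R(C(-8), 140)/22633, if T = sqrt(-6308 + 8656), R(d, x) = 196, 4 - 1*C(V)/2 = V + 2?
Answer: -196/22633 + 2*sqrt(587) ≈ 48.448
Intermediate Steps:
C(V) = 4 - 2*V (C(V) = 8 - 2*(V + 2) = 8 - 2*(2 + V) = 8 + (-4 - 2*V) = 4 - 2*V)
T = 2*sqrt(587) (T = sqrt(2348) = 2*sqrt(587) ≈ 48.456)
T - R(C(-8), 140)/22633 = 2*sqrt(587) - 196/22633 = -196/22633 + 2*sqrt(587)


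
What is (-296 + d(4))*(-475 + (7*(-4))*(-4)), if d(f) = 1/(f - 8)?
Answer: 430155/4 ≈ 1.0754e+5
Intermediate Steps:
d(f) = 1/(-8 + f)
(-296 + d(4))*(-475 + (7*(-4))*(-4)) = (-296 + 1/(-8 + 4))*(-475 + (7*(-4))*(-4)) = (-296 + 1/(-4))*(-475 - 28*(-4)) = (-296 - ¼)*(-475 + 112) = -1185/4*(-363) = 430155/4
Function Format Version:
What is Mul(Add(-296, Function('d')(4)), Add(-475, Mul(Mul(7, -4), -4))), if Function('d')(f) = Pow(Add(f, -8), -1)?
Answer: Rational(430155, 4) ≈ 1.0754e+5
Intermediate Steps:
Function('d')(f) = Pow(Add(-8, f), -1)
Mul(Add(-296, Function('d')(4)), Add(-475, Mul(Mul(7, -4), -4))) = Mul(Add(-296, Pow(Add(-8, 4), -1)), Add(-475, Mul(Mul(7, -4), -4))) = Mul(Add(-296, Pow(-4, -1)), Add(-475, Mul(-28, -4))) = Mul(Add(-296, Rational(-1, 4)), Add(-475, 112)) = Mul(Rational(-1185, 4), -363) = Rational(430155, 4)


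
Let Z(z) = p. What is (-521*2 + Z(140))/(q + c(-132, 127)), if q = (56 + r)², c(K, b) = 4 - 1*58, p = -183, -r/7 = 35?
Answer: -1225/35667 ≈ -0.034345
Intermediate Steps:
r = -245 (r = -7*35 = -245)
c(K, b) = -54 (c(K, b) = 4 - 58 = -54)
Z(z) = -183
q = 35721 (q = (56 - 245)² = (-189)² = 35721)
(-521*2 + Z(140))/(q + c(-132, 127)) = (-521*2 - 183)/(35721 - 54) = (-1042 - 183)/35667 = -1225*1/35667 = -1225/35667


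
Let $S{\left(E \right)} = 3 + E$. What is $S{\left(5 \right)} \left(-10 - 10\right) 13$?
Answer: $-2080$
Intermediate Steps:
$S{\left(5 \right)} \left(-10 - 10\right) 13 = \left(3 + 5\right) \left(-10 - 10\right) 13 = 8 \left(-20\right) 13 = \left(-160\right) 13 = -2080$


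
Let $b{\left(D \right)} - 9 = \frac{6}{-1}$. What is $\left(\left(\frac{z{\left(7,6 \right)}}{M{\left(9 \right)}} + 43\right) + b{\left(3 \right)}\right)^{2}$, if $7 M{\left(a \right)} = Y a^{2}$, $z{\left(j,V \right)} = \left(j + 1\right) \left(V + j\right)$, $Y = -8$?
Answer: $\frac{13213225}{6561} \approx 2013.9$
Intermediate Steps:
$z{\left(j,V \right)} = \left(1 + j\right) \left(V + j\right)$
$M{\left(a \right)} = - \frac{8 a^{2}}{7}$ ($M{\left(a \right)} = \frac{\left(-8\right) a^{2}}{7} = - \frac{8 a^{2}}{7}$)
$b{\left(D \right)} = 3$ ($b{\left(D \right)} = 9 + \frac{6}{-1} = 9 + 6 \left(-1\right) = 9 - 6 = 3$)
$\left(\left(\frac{z{\left(7,6 \right)}}{M{\left(9 \right)}} + 43\right) + b{\left(3 \right)}\right)^{2} = \left(\left(\frac{6 + 7 + 7^{2} + 6 \cdot 7}{\left(- \frac{8}{7}\right) 9^{2}} + 43\right) + 3\right)^{2} = \left(\left(\frac{6 + 7 + 49 + 42}{\left(- \frac{8}{7}\right) 81} + 43\right) + 3\right)^{2} = \left(\left(\frac{104}{- \frac{648}{7}} + 43\right) + 3\right)^{2} = \left(\left(104 \left(- \frac{7}{648}\right) + 43\right) + 3\right)^{2} = \left(\left(- \frac{91}{81} + 43\right) + 3\right)^{2} = \left(\frac{3392}{81} + 3\right)^{2} = \left(\frac{3635}{81}\right)^{2} = \frac{13213225}{6561}$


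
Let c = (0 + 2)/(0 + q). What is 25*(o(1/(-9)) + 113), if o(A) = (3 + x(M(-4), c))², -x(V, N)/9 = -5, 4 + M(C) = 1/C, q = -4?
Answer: 60425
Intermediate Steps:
c = -½ (c = (0 + 2)/(0 - 4) = 2/(-4) = 2*(-¼) = -½ ≈ -0.50000)
M(C) = -4 + 1/C
x(V, N) = 45 (x(V, N) = -9*(-5) = 45)
o(A) = 2304 (o(A) = (3 + 45)² = 48² = 2304)
25*(o(1/(-9)) + 113) = 25*(2304 + 113) = 25*2417 = 60425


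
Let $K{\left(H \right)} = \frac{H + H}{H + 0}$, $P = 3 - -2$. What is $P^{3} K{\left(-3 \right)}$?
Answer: $250$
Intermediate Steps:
$P = 5$ ($P = 3 + 2 = 5$)
$K{\left(H \right)} = 2$ ($K{\left(H \right)} = \frac{2 H}{H} = 2$)
$P^{3} K{\left(-3 \right)} = 5^{3} \cdot 2 = 125 \cdot 2 = 250$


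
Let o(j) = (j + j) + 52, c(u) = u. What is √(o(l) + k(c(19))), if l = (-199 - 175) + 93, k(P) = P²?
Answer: I*√149 ≈ 12.207*I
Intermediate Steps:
l = -281 (l = -374 + 93 = -281)
o(j) = 52 + 2*j (o(j) = 2*j + 52 = 52 + 2*j)
√(o(l) + k(c(19))) = √((52 + 2*(-281)) + 19²) = √((52 - 562) + 361) = √(-510 + 361) = √(-149) = I*√149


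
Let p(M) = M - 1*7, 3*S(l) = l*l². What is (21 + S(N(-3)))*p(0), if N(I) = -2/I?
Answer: -11963/81 ≈ -147.69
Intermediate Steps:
S(l) = l³/3 (S(l) = (l*l²)/3 = l³/3)
p(M) = -7 + M (p(M) = M - 7 = -7 + M)
(21 + S(N(-3)))*p(0) = (21 + (-2/(-3))³/3)*(-7 + 0) = (21 + (-2*(-⅓))³/3)*(-7) = (21 + (⅔)³/3)*(-7) = (21 + (⅓)*(8/27))*(-7) = (21 + 8/81)*(-7) = (1709/81)*(-7) = -11963/81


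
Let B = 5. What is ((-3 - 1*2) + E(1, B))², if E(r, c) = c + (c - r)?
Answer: 16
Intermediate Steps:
E(r, c) = -r + 2*c
((-3 - 1*2) + E(1, B))² = ((-3 - 1*2) + (-1*1 + 2*5))² = ((-3 - 2) + (-1 + 10))² = (-5 + 9)² = 4² = 16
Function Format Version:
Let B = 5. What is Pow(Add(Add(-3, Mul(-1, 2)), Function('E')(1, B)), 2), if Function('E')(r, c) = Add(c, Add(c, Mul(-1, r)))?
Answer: 16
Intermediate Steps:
Function('E')(r, c) = Add(Mul(-1, r), Mul(2, c))
Pow(Add(Add(-3, Mul(-1, 2)), Function('E')(1, B)), 2) = Pow(Add(Add(-3, Mul(-1, 2)), Add(Mul(-1, 1), Mul(2, 5))), 2) = Pow(Add(Add(-3, -2), Add(-1, 10)), 2) = Pow(Add(-5, 9), 2) = Pow(4, 2) = 16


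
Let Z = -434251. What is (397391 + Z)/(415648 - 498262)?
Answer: 18430/41307 ≈ 0.44617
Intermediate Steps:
(397391 + Z)/(415648 - 498262) = (397391 - 434251)/(415648 - 498262) = -36860/(-82614) = -36860*(-1/82614) = 18430/41307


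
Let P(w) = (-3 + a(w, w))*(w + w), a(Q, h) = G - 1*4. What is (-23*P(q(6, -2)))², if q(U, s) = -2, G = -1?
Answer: 541696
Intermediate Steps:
a(Q, h) = -5 (a(Q, h) = -1 - 1*4 = -1 - 4 = -5)
P(w) = -16*w (P(w) = (-3 - 5)*(w + w) = -16*w)
(-23*P(q(6, -2)))² = (-(-368)*(-2))² = (-23*32)² = (-736)² = 541696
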